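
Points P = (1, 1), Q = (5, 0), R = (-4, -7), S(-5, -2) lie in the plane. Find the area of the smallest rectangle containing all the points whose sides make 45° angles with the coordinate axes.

64

In coordinates u = x + y, v = x − y the rectangle is axis-aligned; the map (x,y)→(u,v) scales areas by 2.
u-values: 2, 5, -11, -7; range = 5 − (-11) = 16.
v-values: 0, 5, 3, -3; range = 5 − (-3) = 8.
Area = (16 × 8) / 2 = 64.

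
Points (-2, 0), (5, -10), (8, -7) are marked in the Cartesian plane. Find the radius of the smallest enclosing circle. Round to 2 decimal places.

Call the three points A, B, C in the order given.
Side lengths²: AB² = 149, AC² = 149, BC² = 18.
Since AC² = 149 < 149 + 18 = 167, the triangle is acute, so the smallest enclosing circle is the circumcircle.
Circumcentre = (81/34, -149/34), r² = 22201/578.
r = √(22201/578) ≈ 6.20.

6.20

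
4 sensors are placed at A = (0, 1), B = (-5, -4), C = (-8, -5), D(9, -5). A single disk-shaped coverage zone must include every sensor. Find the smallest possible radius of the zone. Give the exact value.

A smallest enclosing disk is always determined by at most three of the input points on its boundary.
The farthest pair is C–D with squared distance 289. The circle on this segment as diameter has centre (0.5, -5) and r² = 289/4 = 72.25.
Check A: distance² to centre = 36.25 ≤ 72.25, so it lies inside.
All remaining points lie in this disk, and no smaller disk contains both endpoints, so this is the minimum enclosing circle.
r = √(72.25) = 8.5.

8.5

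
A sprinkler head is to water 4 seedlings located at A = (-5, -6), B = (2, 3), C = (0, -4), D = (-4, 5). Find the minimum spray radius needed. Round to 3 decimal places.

5.857

A smallest enclosing disk is always determined by at most three of the input points on its boundary.
The minimum enclosing circle is determined by three boundary points: A, B, D.
Their circumcentre is (-87/34, -23/34) with r² = 19825/578.
The farthest remaining point C is at distance² 10169/578 ≤ 19825/578.
r = √(19825/578) ≈ 5.857.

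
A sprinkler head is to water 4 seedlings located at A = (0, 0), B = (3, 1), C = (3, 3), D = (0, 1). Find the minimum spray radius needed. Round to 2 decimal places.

The farthest pair is A–C with squared distance 18. The circle on this segment as diameter has centre (1.5, 1.5) and r² = 18/4 = 4.5.
Check B: distance² to centre = 2.5 ≤ 4.5, so it lies inside.
All remaining points lie in this disk, and no smaller disk contains both endpoints, so this is the minimum enclosing circle.
r = √(4.5) ≈ 2.12.

2.12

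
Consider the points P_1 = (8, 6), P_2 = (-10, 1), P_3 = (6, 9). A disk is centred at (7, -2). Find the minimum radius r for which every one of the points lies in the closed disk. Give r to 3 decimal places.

17.263

The required radius is the distance from (7, -2) to the farthest point.
Squared distances: 65, 298, 122.
Maximum is 298, attained at P_2.
r = √298 ≈ 17.263.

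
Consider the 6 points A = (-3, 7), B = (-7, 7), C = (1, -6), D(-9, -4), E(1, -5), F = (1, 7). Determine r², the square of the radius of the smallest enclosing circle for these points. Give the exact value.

A smallest enclosing disk is always determined by at most three of the input points on its boundary.
The farthest pair is B–C with squared distance 233. The circle on this segment as diameter has centre (-3, 0.5) and r² = 233/4 = 58.25.
Check A: distance² to centre = 42.25 ≤ 58.25, so it lies inside.
All remaining points lie in this disk, and no smaller disk contains both endpoints, so this is the minimum enclosing circle.

58.25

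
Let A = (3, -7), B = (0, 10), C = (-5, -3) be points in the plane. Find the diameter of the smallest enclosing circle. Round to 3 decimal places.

Side lengths²: AB² = 298, AC² = 80, BC² = 194.
Since AB² = 298 ≥ 194 + 80 = 274, the angle opposite AB is not acute, so the smallest enclosing circle has AB as diameter.
Centre = midpoint of AB = (1.5, 1.5), r² = 298/4 = 74.5.
Diameter = 2r = 2√(74.5) ≈ 17.263.

17.263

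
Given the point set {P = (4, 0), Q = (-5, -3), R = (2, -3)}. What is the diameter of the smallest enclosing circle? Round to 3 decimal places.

Side lengths²: PQ² = 90, PR² = 13, QR² = 49.
Since PQ² = 90 ≥ 49 + 13 = 62, the angle opposite PQ is not acute, so the smallest enclosing circle has PQ as diameter.
Centre = midpoint of PQ = (-0.5, -1.5), r² = 90/4 = 22.5.
Diameter = 2r = 2√(22.5) ≈ 9.487.

9.487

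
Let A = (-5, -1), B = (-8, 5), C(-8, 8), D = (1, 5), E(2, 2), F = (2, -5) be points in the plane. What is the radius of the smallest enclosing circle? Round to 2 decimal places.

8.20

By Welzl's lemma the MEC is supported by two points (diametrically opposite) or three points (on a circumcircle).
The farthest pair is C–F with squared distance 269. The circle on this segment as diameter has centre (-3, 1.5) and r² = 269/4 = 67.25.
Check A: distance² to centre = 10.25 ≤ 67.25, so it lies inside.
All remaining points lie in this disk, and no smaller disk contains both endpoints, so this is the minimum enclosing circle.
r = √(67.25) ≈ 8.20.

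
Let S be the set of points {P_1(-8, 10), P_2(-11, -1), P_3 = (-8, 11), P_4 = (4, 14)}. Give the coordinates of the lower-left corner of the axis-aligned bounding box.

(-11, -1)

x-range [-11, 4], y-range [-1, 14].
The lower-left corner is (-11, -1).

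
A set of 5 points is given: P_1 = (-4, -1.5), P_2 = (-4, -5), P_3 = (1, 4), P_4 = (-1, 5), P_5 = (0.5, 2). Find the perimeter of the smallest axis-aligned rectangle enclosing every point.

30

Width = max x − min x = 1 − (-4) = 5.
Height = max y − min y = 5 − (-5) = 10.
Perimeter = 2(5 + 10) = 30.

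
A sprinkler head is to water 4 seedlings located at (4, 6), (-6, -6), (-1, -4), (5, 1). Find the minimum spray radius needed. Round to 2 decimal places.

7.81

By Welzl's lemma the MEC is supported by two points (diametrically opposite) or three points (on a circumcircle).
The farthest pair is (4, 6)–(-6, -6) with squared distance 244. The circle on this segment as diameter has centre (-1, 0) and r² = 244/4 = 61.
Check (-1, -4): distance² to centre = 16 ≤ 61, so it lies inside.
All remaining points lie in this disk, and no smaller disk contains both endpoints, so this is the minimum enclosing circle.
r = √61 ≈ 7.81.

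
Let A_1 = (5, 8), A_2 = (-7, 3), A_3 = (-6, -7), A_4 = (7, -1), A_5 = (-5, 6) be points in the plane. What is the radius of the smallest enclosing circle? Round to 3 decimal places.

9.301

A smallest enclosing disk is always determined by at most three of the input points on its boundary.
The farthest pair is A_1–A_3 with squared distance 346. The circle on this segment as diameter has centre (-0.5, 0.5) and r² = 346/4 = 86.5.
Check A_2: distance² to centre = 48.5 ≤ 86.5, so it lies inside.
All remaining points lie in this disk, and no smaller disk contains both endpoints, so this is the minimum enclosing circle.
r = √(86.5) ≈ 9.301.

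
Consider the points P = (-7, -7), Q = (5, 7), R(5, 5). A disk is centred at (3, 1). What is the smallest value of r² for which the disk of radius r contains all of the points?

164

The required radius is the distance from (3, 1) to the farthest point.
Squared distances: 164, 40, 20.
Maximum is 164, attained at P.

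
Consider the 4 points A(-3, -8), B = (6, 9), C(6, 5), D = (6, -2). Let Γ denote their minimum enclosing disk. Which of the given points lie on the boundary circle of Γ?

The minimum enclosing circle of a finite set is fixed by two of the points (as a diameter) or three (as a circumcircle).
The farthest pair is A–B with squared distance 370. The circle on this segment as diameter has centre (1.5, 0.5) and r² = 370/4 = 92.5.
Check C: distance² to centre = 40.5 ≤ 92.5, so it lies inside.
All remaining points lie in this disk, and no smaller disk contains both endpoints, so this is the minimum enclosing circle.
The points at distance exactly r from the centre are A, B — 2 points.

A, B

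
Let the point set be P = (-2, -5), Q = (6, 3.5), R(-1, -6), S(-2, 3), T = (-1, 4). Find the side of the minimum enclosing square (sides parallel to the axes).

10

The bounding box has width 8 and height 10.
An axis-aligned square enclosing the set must have side ≥ max(width, height).
So the minimum side is max(8, 10) = 10.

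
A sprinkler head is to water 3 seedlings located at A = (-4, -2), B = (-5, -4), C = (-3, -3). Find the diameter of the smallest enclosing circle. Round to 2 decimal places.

Side lengths²: AB² = 5, AC² = 2, BC² = 5.
Since BC² = 5 < 5 + 2 = 7, the triangle is acute, so the smallest enclosing circle is the circumcircle.
Circumcentre = (-25/6, -19/6), r² = 25/18.
Diameter = 2r = 2√(25/18) ≈ 2.36.

2.36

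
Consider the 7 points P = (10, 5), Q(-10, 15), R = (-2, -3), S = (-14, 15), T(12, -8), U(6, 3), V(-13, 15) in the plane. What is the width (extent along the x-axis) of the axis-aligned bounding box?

26

max x = 12, min x = -14, so width = 26.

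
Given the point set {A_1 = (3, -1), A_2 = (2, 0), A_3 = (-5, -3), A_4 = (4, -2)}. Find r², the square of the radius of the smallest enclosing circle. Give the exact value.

20.5

The minimum enclosing circle of a finite set is fixed by two of the points (as a diameter) or three (as a circumcircle).
The farthest pair is A_3–A_4 with squared distance 82. The circle on this segment as diameter has centre (-0.5, -2.5) and r² = 82/4 = 20.5.
Check A_1: distance² to centre = 14.5 ≤ 20.5, so it lies inside.
All remaining points lie in this disk, and no smaller disk contains both endpoints, so this is the minimum enclosing circle.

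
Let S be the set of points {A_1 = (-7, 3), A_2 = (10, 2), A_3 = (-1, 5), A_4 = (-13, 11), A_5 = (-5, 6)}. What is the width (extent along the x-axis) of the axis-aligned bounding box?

max x = 10, min x = -13, so width = 23.

23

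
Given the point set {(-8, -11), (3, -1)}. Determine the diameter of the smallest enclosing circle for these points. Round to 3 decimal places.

14.866

The smallest circle enclosing two points has them as diameter endpoints.
Centre = midpoint = (-2.5, -6); r² = |(-8, -11)−(3, -1)|²/4 = 221/4 = 55.25.
Diameter = 2r = 2√(55.25) ≈ 14.866.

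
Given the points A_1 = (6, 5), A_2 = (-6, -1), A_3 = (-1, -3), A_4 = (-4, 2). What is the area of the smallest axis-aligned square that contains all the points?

The bounding box has width 12 and height 8.
An axis-aligned square enclosing the set must have side ≥ max(width, height).
So the minimum side is max(12, 8) = 12.
Area = 12² = 144.

144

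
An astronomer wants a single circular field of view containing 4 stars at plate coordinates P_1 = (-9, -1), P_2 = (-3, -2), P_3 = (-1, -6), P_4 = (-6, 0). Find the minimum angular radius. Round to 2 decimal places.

A smallest enclosing disk is always determined by at most three of the input points on its boundary.
The farthest pair is P_1–P_3 with squared distance 89. The circle on this segment as diameter has centre (-5, -3.5) and r² = 89/4 = 22.25.
Check P_2: distance² to centre = 6.25 ≤ 22.25, so it lies inside.
All remaining points lie in this disk, and no smaller disk contains both endpoints, so this is the minimum enclosing circle.
r = √(22.25) ≈ 4.72.

4.72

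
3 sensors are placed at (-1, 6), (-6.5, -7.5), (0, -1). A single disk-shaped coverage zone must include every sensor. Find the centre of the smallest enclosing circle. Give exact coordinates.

Call the three points A, B, C in the order given.
Side lengths²: AB² = 212.5, AC² = 50, BC² = 84.5.
Since AB² = 212.5 ≥ 84.5 + 50 = 134.5, the angle opposite AB is not acute, so the smallest enclosing circle has AB as diameter.
Centre = midpoint of AB = (-3.75, -0.75), r² = 212.5/4 = 53.125.
Centre = (-3.75, -0.75).

(-3.75, -0.75)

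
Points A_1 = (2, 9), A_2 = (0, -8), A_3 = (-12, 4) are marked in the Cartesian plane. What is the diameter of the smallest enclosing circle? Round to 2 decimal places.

Side lengths²: A_1A_2² = 293, A_1A_3² = 221, A_2A_3² = 288.
Since A_1A_2² = 293 < 288 + 221 = 509, the triangle is acute, so the smallest enclosing circle is the circumcircle.
Circumcentre = (-115/38, 37/38), r² = 64753/722.
Diameter = 2r = 2√(64753/722) ≈ 18.94.

18.94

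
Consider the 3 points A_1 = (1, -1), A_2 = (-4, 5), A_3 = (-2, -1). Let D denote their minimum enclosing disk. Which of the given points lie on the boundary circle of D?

Side lengths²: A_1A_2² = 61, A_1A_3² = 9, A_2A_3² = 40.
Since A_1A_2² = 61 ≥ 40 + 9 = 49, the angle opposite A_1A_2 is not acute, so the smallest enclosing circle has A_1A_2 as diameter.
Centre = midpoint of A_1A_2 = (-1.5, 2), r² = 61/4 = 15.25.
The points at distance exactly r from the centre are A_1, A_2 — 2 points.

A_1, A_2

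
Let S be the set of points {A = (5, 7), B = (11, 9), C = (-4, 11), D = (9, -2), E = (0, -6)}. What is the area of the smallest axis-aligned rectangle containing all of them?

x ranges over [-4, 11], width 15.
y ranges over [-6, 11], height 17.
Area = 15 × 17 = 255.

255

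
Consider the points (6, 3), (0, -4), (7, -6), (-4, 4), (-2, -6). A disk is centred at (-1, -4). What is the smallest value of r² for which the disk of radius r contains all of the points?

The required radius is the distance from (-1, -4) to the farthest point.
Squared distances: 98, 1, 68, 73, 5.
Maximum is 98, attained at (6, 3).

98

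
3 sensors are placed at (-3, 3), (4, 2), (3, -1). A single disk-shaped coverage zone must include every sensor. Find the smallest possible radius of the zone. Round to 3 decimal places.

Call the three points A, B, C in the order given.
Side lengths²: AB² = 50, AC² = 52, BC² = 10.
Since AC² = 52 < 50 + 10 = 60, the triangle is acute, so the smallest enclosing circle is the circumcircle.
Circumcentre = (4/11, 17/11), r² = 1625/121.
r = √(1625/121) ≈ 3.665.

3.665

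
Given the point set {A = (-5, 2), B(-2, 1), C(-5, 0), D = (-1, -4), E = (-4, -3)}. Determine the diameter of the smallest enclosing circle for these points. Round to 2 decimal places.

7.21

The farthest pair is A–D with squared distance 52. The circle on this segment as diameter has centre (-3, -1) and r² = 52/4 = 13.
Check B: distance² to centre = 5 ≤ 13, so it lies inside.
All remaining points lie in this disk, and no smaller disk contains both endpoints, so this is the minimum enclosing circle.
Diameter = 2r = 2√13 ≈ 7.21.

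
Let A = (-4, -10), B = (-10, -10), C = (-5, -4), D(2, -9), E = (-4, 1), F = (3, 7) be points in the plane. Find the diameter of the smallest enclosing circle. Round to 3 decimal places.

21.401

The farthest pair is B–F with squared distance 458. The circle on this segment as diameter has centre (-3.5, -1.5) and r² = 458/4 = 114.5.
Check A: distance² to centre = 72.5 ≤ 114.5, so it lies inside.
All remaining points lie in this disk, and no smaller disk contains both endpoints, so this is the minimum enclosing circle.
Diameter = 2r = 2√(114.5) ≈ 21.401.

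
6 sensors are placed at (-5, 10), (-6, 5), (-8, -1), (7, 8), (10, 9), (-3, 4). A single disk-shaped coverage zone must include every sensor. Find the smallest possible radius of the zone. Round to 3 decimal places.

10.296

The minimum enclosing circle of a finite set is fixed by two of the points (as a diameter) or three (as a circumcircle).
The farthest pair is (-8, -1)–(10, 9) with squared distance 424. The circle on this segment as diameter has centre (1, 4) and r² = 424/4 = 106.
Check (-5, 10): distance² to centre = 72 ≤ 106, so it lies inside.
All remaining points lie in this disk, and no smaller disk contains both endpoints, so this is the minimum enclosing circle.
r = √106 ≈ 10.296.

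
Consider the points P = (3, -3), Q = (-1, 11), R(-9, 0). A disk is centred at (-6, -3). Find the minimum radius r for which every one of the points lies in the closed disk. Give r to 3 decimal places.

14.866

The required radius is the distance from (-6, -3) to the farthest point.
Squared distances: 81, 221, 18.
Maximum is 221, attained at Q.
r = √221 ≈ 14.866.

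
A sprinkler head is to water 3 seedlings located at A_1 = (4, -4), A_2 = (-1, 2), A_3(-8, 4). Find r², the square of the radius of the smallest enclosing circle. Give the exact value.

52

Side lengths²: A_1A_2² = 61, A_1A_3² = 208, A_2A_3² = 53.
Since A_1A_3² = 208 ≥ 61 + 53 = 114, the angle opposite A_1A_3 is not acute, so the smallest enclosing circle has A_1A_3 as diameter.
Centre = midpoint of A_1A_3 = (-2, 0), r² = 208/4 = 52.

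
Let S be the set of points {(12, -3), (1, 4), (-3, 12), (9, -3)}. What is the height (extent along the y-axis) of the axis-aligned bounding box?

max y = 12, min y = -3, so height = 15.

15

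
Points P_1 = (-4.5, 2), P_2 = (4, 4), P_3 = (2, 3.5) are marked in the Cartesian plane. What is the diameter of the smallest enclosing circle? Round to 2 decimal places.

Side lengths²: P_1P_2² = 76.25, P_1P_3² = 44.5, P_2P_3² = 4.25.
Since P_1P_2² = 76.25 ≥ 44.5 + 4.25 = 48.75, the angle opposite P_1P_2 is not acute, so the smallest enclosing circle has P_1P_2 as diameter.
Centre = midpoint of P_1P_2 = (-0.25, 3), r² = 76.25/4 = 19.0625.
Diameter = 2r = 2√(19.0625) ≈ 8.73.

8.73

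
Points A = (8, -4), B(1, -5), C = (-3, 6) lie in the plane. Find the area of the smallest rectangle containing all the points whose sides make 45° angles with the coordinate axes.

84

In coordinates u = x + y, v = x − y the rectangle is axis-aligned; the map (x,y)→(u,v) scales areas by 2.
u-values: 4, -4, 3; range = 4 − (-4) = 8.
v-values: 12, 6, -9; range = 12 − (-9) = 21.
Area = (8 × 21) / 2 = 84.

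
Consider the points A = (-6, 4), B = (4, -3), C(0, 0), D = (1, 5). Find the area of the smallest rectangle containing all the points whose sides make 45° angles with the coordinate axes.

68

In coordinates u = x + y, v = x − y the rectangle is axis-aligned; the map (x,y)→(u,v) scales areas by 2.
u-values: -2, 1, 0, 6; range = 6 − (-2) = 8.
v-values: -10, 7, 0, -4; range = 7 − (-10) = 17.
Area = (8 × 17) / 2 = 68.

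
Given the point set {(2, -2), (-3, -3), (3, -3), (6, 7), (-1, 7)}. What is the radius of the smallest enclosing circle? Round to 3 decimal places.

6.727

By Welzl's lemma the MEC is supported by two points (diametrically opposite) or three points (on a circumcircle).
The farthest pair is (-3, -3)–(6, 7) with squared distance 181. The circle on this segment as diameter has centre (1.5, 2) and r² = 181/4 = 45.25.
Check (2, -2): distance² to centre = 16.25 ≤ 45.25, so it lies inside.
All remaining points lie in this disk, and no smaller disk contains both endpoints, so this is the minimum enclosing circle.
r = √(45.25) ≈ 6.727.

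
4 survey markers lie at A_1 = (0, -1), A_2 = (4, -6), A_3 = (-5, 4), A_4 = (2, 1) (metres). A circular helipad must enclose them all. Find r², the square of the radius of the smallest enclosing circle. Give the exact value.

45.25

A smallest enclosing disk is always determined by at most three of the input points on its boundary.
The farthest pair is A_2–A_3 with squared distance 181. The circle on this segment as diameter has centre (-0.5, -1) and r² = 181/4 = 45.25.
Check A_1: distance² to centre = 0.25 ≤ 45.25, so it lies inside.
All remaining points lie in this disk, and no smaller disk contains both endpoints, so this is the minimum enclosing circle.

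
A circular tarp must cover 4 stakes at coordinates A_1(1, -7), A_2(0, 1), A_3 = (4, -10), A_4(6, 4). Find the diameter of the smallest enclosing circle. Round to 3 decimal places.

14.142

By Welzl's lemma the MEC is supported by two points (diametrically opposite) or three points (on a circumcircle).
The farthest pair is A_3–A_4 with squared distance 200. The circle on this segment as diameter has centre (5, -3) and r² = 200/4 = 50.
Check A_1: distance² to centre = 32 ≤ 50, so it lies inside.
All remaining points lie in this disk, and no smaller disk contains both endpoints, so this is the minimum enclosing circle.
Diameter = 2r = 2√50 ≈ 14.142.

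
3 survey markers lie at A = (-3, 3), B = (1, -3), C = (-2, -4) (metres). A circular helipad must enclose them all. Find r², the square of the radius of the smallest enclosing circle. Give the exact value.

1625/121

Side lengths²: AB² = 52, AC² = 50, BC² = 10.
Since AB² = 52 < 50 + 10 = 60, the triangle is acute, so the smallest enclosing circle is the circumcircle.
Circumcentre = (-17/11, -4/11), r² = 1625/121.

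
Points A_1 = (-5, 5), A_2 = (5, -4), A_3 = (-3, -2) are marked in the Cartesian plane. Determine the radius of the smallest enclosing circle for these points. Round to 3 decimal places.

6.727

Side lengths²: A_1A_2² = 181, A_1A_3² = 53, A_2A_3² = 68.
Since A_1A_2² = 181 ≥ 68 + 53 = 121, the angle opposite A_1A_2 is not acute, so the smallest enclosing circle has A_1A_2 as diameter.
Centre = midpoint of A_1A_2 = (0, 0.5), r² = 181/4 = 45.25.
r = √(45.25) ≈ 6.727.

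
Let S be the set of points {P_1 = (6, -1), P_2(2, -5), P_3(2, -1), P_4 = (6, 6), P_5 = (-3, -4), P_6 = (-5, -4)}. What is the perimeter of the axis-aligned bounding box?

Width = max x − min x = 6 − (-5) = 11.
Height = max y − min y = 6 − (-5) = 11.
Perimeter = 2(11 + 11) = 44.

44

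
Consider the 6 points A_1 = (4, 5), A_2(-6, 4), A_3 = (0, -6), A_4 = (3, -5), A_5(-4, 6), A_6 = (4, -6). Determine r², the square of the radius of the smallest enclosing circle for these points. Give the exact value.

A smallest enclosing disk is always determined by at most three of the input points on its boundary.
The farthest pair is A_5–A_6 with squared distance 208. The circle on this segment as diameter has centre (0, 0) and r² = 208/4 = 52.
Check A_1: distance² to centre = 41 ≤ 52, so it lies inside.
All remaining points lie in this disk, and no smaller disk contains both endpoints, so this is the minimum enclosing circle.

52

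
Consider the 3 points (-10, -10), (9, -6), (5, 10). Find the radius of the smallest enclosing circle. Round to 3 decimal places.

12.509

Call the three points A, B, C in the order given.
Side lengths²: AB² = 377, AC² = 625, BC² = 272.
Since AC² = 625 < 377 + 272 = 649, the triangle is acute, so the smallest enclosing circle is the circumcircle.
Circumcentre = (-2.125, -0.28125), r² = 156.4697265625.
r = √(156.4697265625) ≈ 12.509.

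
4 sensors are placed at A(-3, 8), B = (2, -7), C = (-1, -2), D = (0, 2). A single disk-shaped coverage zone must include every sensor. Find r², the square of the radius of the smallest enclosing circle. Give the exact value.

A smallest enclosing disk is always determined by at most three of the input points on its boundary.
The farthest pair is A–B with squared distance 250. The circle on this segment as diameter has centre (-0.5, 0.5) and r² = 250/4 = 62.5.
Check C: distance² to centre = 6.5 ≤ 62.5, so it lies inside.
All remaining points lie in this disk, and no smaller disk contains both endpoints, so this is the minimum enclosing circle.

62.5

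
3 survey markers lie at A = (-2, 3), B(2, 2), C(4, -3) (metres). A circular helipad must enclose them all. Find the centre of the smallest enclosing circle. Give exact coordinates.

Side lengths²: AB² = 17, AC² = 72, BC² = 29.
Since AC² = 72 ≥ 29 + 17 = 46, the angle opposite AC is not acute, so the smallest enclosing circle has AC as diameter.
Centre = midpoint of AC = (1, 0), r² = 72/4 = 18.
Centre = (1, 0).

(1, 0)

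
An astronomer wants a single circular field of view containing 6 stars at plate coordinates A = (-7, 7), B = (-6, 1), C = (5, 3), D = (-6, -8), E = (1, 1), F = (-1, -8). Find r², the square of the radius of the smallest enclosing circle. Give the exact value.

A smallest enclosing disk is always determined by at most three of the input points on its boundary.
The minimum enclosing circle is determined by three boundary points: A, C, D.
Their circumcentre is (-2.75, -0.25) with r² = 70.625.
The farthest remaining point F is at distance² 63.125 ≤ 70.625.

70.625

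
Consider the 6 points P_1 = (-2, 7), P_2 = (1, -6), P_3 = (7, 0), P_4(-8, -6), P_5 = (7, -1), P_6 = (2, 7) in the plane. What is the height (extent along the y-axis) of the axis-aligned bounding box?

13

max y = 7, min y = -6, so height = 13.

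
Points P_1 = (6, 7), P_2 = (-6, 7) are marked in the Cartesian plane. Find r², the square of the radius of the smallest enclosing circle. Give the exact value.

36

The smallest circle enclosing two points has them as diameter endpoints.
Centre = midpoint = (0, 7); r² = |P_1P_2|²/4 = 144/4 = 36.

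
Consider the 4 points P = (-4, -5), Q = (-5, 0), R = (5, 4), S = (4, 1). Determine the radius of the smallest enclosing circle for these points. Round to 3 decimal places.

A smallest enclosing disk is always determined by at most three of the input points on its boundary.
The farthest pair is P–R with squared distance 162. The circle on this segment as diameter has centre (0.5, -0.5) and r² = 162/4 = 40.5.
Check Q: distance² to centre = 30.5 ≤ 40.5, so it lies inside.
All remaining points lie in this disk, and no smaller disk contains both endpoints, so this is the minimum enclosing circle.
r = √(40.5) ≈ 6.364.

6.364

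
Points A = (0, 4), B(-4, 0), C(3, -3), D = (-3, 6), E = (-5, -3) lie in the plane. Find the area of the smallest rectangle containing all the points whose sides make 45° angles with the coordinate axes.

In coordinates u = x + y, v = x − y the rectangle is axis-aligned; the map (x,y)→(u,v) scales areas by 2.
u-values: 4, -4, 0, 3, -8; range = 4 − (-8) = 12.
v-values: -4, -4, 6, -9, -2; range = 6 − (-9) = 15.
Area = (12 × 15) / 2 = 90.

90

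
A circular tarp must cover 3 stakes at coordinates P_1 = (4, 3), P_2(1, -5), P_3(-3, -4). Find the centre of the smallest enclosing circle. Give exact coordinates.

(0.5, -0.5)

Side lengths²: P_1P_2² = 73, P_1P_3² = 98, P_2P_3² = 17.
Since P_1P_3² = 98 ≥ 73 + 17 = 90, the angle opposite P_1P_3 is not acute, so the smallest enclosing circle has P_1P_3 as diameter.
Centre = midpoint of P_1P_3 = (0.5, -0.5), r² = 98/4 = 24.5.
Centre = (0.5, -0.5).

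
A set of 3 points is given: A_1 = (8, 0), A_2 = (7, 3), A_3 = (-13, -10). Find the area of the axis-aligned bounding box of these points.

x ranges over [-13, 8], width 21.
y ranges over [-10, 3], height 13.
Area = 21 × 13 = 273.

273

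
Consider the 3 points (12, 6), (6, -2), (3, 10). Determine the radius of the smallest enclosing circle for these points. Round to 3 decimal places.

Call the three points A, B, C in the order given.
Side lengths²: AB² = 100, AC² = 97, BC² = 153.
Since BC² = 153 < 100 + 97 = 197, the triangle is acute, so the smallest enclosing circle is the circumcircle.
Circumcentre = (5.875, 4.34375), r² = 40.2587890625.
r = √(40.2587890625) ≈ 6.345.

6.345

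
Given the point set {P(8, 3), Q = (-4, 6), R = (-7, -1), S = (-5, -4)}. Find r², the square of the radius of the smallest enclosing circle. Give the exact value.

60.25

The farthest pair is P–R with squared distance 241. The circle on this segment as diameter has centre (0.5, 1) and r² = 241/4 = 60.25.
Check Q: distance² to centre = 45.25 ≤ 60.25, so it lies inside.
All remaining points lie in this disk, and no smaller disk contains both endpoints, so this is the minimum enclosing circle.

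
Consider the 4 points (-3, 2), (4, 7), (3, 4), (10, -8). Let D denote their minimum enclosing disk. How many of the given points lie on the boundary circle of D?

3

By Welzl's lemma the MEC is supported by two points (diametrically opposite) or three points (on a circumcircle).
The minimum enclosing circle is determined by three boundary points: (-3, 2), (4, 7), (10, -8).
Their circumcentre is (85/18, -127/90) with r² = 288637/4050.
The farthest remaining point (3, 4) is at distance² 130597/4050 ≤ 288637/4050.
The points at distance exactly r from the centre are (-3, 2), (4, 7), (10, -8) — 3 points.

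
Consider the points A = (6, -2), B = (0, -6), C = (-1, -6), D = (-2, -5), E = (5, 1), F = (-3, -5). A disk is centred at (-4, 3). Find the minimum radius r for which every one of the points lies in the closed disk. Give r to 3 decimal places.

The required radius is the distance from (-4, 3) to the farthest point.
Squared distances: 125, 97, 90, 68, 85, 65.
Maximum is 125, attained at A.
r = √125 ≈ 11.180.

11.180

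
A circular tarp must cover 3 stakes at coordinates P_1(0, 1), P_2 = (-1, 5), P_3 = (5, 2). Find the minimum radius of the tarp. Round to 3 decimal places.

Side lengths²: P_1P_2² = 17, P_1P_3² = 26, P_2P_3² = 45.
Since P_2P_3² = 45 ≥ 26 + 17 = 43, the angle opposite P_2P_3 is not acute, so the smallest enclosing circle has P_2P_3 as diameter.
Centre = midpoint of P_2P_3 = (2, 3.5), r² = 45/4 = 11.25.
r = √(11.25) ≈ 3.354.

3.354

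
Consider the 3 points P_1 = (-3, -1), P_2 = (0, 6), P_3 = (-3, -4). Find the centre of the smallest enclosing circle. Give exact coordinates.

(-1.5, 1)

Side lengths²: P_1P_2² = 58, P_1P_3² = 9, P_2P_3² = 109.
Since P_2P_3² = 109 ≥ 58 + 9 = 67, the angle opposite P_2P_3 is not acute, so the smallest enclosing circle has P_2P_3 as diameter.
Centre = midpoint of P_2P_3 = (-1.5, 1), r² = 109/4 = 27.25.
Centre = (-1.5, 1).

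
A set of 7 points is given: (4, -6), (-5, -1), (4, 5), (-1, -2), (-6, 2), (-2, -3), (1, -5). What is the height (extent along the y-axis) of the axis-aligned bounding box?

max y = 5, min y = -6, so height = 11.

11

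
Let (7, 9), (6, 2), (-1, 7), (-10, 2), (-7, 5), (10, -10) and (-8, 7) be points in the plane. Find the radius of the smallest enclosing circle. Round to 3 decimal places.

By Welzl's lemma the MEC is supported by two points (diametrically opposite) or three points (on a circumcircle).
The farthest pair is (10, -10)–(-8, 7) with squared distance 613. The circle on this segment as diameter has centre (1, -1.5) and r² = 613/4 = 153.25.
Check (7, 9): distance² to centre = 146.25 ≤ 153.25, so it lies inside.
All remaining points lie in this disk, and no smaller disk contains both endpoints, so this is the minimum enclosing circle.
r = √(153.25) ≈ 12.379.

12.379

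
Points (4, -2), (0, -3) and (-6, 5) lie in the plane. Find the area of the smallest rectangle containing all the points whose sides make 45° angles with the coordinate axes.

In coordinates u = x + y, v = x − y the rectangle is axis-aligned; the map (x,y)→(u,v) scales areas by 2.
u-values: 2, -3, -1; range = 2 − (-3) = 5.
v-values: 6, 3, -11; range = 6 − (-11) = 17.
Area = (5 × 17) / 2 = 42.5.

42.5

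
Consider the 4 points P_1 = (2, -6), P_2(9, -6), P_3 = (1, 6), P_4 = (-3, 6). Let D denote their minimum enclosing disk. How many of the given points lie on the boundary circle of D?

2

The farthest pair is P_2–P_4 with squared distance 288. The circle on this segment as diameter has centre (3, 0) and r² = 288/4 = 72.
Check P_1: distance² to centre = 37 ≤ 72, so it lies inside.
All remaining points lie in this disk, and no smaller disk contains both endpoints, so this is the minimum enclosing circle.
The points at distance exactly r from the centre are P_2, P_4 — 2 points.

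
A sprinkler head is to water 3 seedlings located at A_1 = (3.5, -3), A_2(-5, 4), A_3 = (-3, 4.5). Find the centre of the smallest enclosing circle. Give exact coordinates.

Side lengths²: A_1A_2² = 121.25, A_1A_3² = 98.5, A_2A_3² = 4.25.
Since A_1A_2² = 121.25 ≥ 98.5 + 4.25 = 102.75, the angle opposite A_1A_2 is not acute, so the smallest enclosing circle has A_1A_2 as diameter.
Centre = midpoint of A_1A_2 = (-0.75, 0.5), r² = 121.25/4 = 30.3125.
Centre = (-0.75, 0.5).

(-0.75, 0.5)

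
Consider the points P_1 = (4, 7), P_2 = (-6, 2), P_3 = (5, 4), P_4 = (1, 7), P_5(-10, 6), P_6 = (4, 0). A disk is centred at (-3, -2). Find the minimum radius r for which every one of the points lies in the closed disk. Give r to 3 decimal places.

The required radius is the distance from (-3, -2) to the farthest point.
Squared distances: 130, 25, 100, 97, 113, 53.
Maximum is 130, attained at P_1.
r = √130 ≈ 11.402.

11.402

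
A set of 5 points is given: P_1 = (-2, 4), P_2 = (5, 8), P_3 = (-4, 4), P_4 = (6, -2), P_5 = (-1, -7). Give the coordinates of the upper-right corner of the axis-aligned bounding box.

(6, 8)

x-range [-4, 6], y-range [-7, 8].
The upper-right corner is (6, 8).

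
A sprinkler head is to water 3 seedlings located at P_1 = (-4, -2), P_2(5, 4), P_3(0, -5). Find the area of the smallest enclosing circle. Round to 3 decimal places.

93.623

Side lengths²: P_1P_2² = 117, P_1P_3² = 25, P_2P_3² = 106.
Since P_1P_2² = 117 < 106 + 25 = 131, the triangle is acute, so the smallest enclosing circle is the circumcircle.
Circumcentre = (31/34, 13/34), r² = 17225/578.
Area = π·r² = π·17225/578 ≈ 93.623.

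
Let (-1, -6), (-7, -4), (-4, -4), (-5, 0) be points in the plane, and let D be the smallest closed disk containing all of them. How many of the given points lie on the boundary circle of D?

3

By Welzl's lemma the MEC is supported by two points (diametrically opposite) or three points (on a circumcircle).
The minimum enclosing circle is determined by three boundary points: (-1, -6), (-7, -4), (-5, 0).
Their circumcentre is (-24/7, -23/7) with r² = 650/49.
The farthest remaining point (-4, -4) is at distance² 41/49 ≤ 650/49.
The points at distance exactly r from the centre are (-1, -6), (-7, -4), (-5, 0) — 3 points.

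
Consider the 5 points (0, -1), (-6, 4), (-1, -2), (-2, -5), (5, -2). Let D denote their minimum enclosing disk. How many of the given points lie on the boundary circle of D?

2

The minimum enclosing circle of a finite set is fixed by two of the points (as a diameter) or three (as a circumcircle).
The farthest pair is (-6, 4)–(5, -2) with squared distance 157. The circle on this segment as diameter has centre (-0.5, 1) and r² = 157/4 = 39.25.
Check (0, -1): distance² to centre = 4.25 ≤ 39.25, so it lies inside.
All remaining points lie in this disk, and no smaller disk contains both endpoints, so this is the minimum enclosing circle.
The points at distance exactly r from the centre are (-6, 4), (5, -2) — 2 points.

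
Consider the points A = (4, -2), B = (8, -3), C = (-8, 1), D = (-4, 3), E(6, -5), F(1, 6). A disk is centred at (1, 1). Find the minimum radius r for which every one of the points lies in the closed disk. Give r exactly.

9

The required radius is the distance from (1, 1) to the farthest point.
Squared distances: 18, 65, 81, 29, 61, 25.
Maximum is 81, attained at C.
r = √81 = 9.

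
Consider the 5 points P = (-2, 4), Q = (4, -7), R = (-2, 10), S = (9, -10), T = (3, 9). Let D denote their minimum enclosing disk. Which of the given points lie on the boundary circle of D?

By Welzl's lemma the MEC is supported by two points (diametrically opposite) or three points (on a circumcircle).
The farthest pair is R–S with squared distance 521. The circle on this segment as diameter has centre (3.5, 0) and r² = 521/4 = 130.25.
Check P: distance² to centre = 46.25 ≤ 130.25, so it lies inside.
All remaining points lie in this disk, and no smaller disk contains both endpoints, so this is the minimum enclosing circle.
The points at distance exactly r from the centre are R, S — 2 points.

R, S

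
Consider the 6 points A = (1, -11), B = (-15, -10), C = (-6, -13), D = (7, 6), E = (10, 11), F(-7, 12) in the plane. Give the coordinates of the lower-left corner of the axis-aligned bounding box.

(-15, -13)

x-range [-15, 10], y-range [-13, 12].
The lower-left corner is (-15, -13).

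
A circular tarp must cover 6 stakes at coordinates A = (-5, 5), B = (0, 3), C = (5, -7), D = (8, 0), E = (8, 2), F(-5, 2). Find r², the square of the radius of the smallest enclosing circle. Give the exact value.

27145/441

The minimum enclosing circle is determined by three boundary points: A, C, E.
Their circumcentre is (4/7, -11/21) with r² = 27145/441.
The farthest remaining point D is at distance² 24457/441 ≤ 27145/441.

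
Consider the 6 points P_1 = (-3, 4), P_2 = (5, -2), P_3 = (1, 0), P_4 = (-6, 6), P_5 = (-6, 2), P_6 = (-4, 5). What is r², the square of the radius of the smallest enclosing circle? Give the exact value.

46.25

A smallest enclosing disk is always determined by at most three of the input points on its boundary.
The farthest pair is P_2–P_4 with squared distance 185. The circle on this segment as diameter has centre (-0.5, 2) and r² = 185/4 = 46.25.
Check P_1: distance² to centre = 10.25 ≤ 46.25, so it lies inside.
All remaining points lie in this disk, and no smaller disk contains both endpoints, so this is the minimum enclosing circle.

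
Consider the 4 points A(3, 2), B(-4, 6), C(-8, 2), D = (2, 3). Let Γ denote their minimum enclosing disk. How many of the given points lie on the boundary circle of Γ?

The farthest pair is A–C with squared distance 121. The circle on this segment as diameter has centre (-2.5, 2) and r² = 121/4 = 30.25.
Check B: distance² to centre = 18.25 ≤ 30.25, so it lies inside.
All remaining points lie in this disk, and no smaller disk contains both endpoints, so this is the minimum enclosing circle.
The points at distance exactly r from the centre are A, C — 2 points.

2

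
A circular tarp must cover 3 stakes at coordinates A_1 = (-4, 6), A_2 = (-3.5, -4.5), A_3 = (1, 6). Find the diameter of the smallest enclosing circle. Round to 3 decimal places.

11.437

Side lengths²: A_1A_2² = 110.5, A_1A_3² = 25, A_2A_3² = 130.5.
Since A_2A_3² = 130.5 < 110.5 + 25 = 135.5, the triangle is acute, so the smallest enclosing circle is the circumcircle.
Circumcentre = (-1.5, 6/7), r² = 6409/196.
Diameter = 2r = 2√(6409/196) ≈ 11.437.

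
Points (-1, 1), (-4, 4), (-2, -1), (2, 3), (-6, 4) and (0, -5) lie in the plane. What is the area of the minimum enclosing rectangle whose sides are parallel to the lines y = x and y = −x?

In coordinates u = x + y, v = x − y the rectangle is axis-aligned; the map (x,y)→(u,v) scales areas by 2.
u-values: 0, 0, -3, 5, -2, -5; range = 5 − (-5) = 10.
v-values: -2, -8, -1, -1, -10, 5; range = 5 − (-10) = 15.
Area = (10 × 15) / 2 = 75.

75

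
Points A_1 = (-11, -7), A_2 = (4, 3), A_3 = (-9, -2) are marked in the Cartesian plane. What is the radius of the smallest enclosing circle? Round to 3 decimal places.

Side lengths²: A_1A_2² = 325, A_1A_3² = 29, A_2A_3² = 194.
Since A_1A_2² = 325 ≥ 194 + 29 = 223, the angle opposite A_1A_2 is not acute, so the smallest enclosing circle has A_1A_2 as diameter.
Centre = midpoint of A_1A_2 = (-3.5, -2), r² = 325/4 = 81.25.
r = √(81.25) ≈ 9.014.

9.014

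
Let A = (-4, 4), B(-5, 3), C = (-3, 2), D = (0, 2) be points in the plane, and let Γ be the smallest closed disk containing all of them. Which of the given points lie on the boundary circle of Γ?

B, D

The minimum enclosing circle of a finite set is fixed by two of the points (as a diameter) or three (as a circumcircle).
The farthest pair is B–D with squared distance 26. The circle on this segment as diameter has centre (-2.5, 2.5) and r² = 26/4 = 6.5.
Check A: distance² to centre = 4.5 ≤ 6.5, so it lies inside.
All remaining points lie in this disk, and no smaller disk contains both endpoints, so this is the minimum enclosing circle.
The points at distance exactly r from the centre are B, D — 2 points.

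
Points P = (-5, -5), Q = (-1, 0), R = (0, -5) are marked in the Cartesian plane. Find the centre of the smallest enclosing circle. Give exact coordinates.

(-2.5, -2.9)

Side lengths²: PQ² = 41, PR² = 25, QR² = 26.
Since PQ² = 41 < 26 + 25 = 51, the triangle is acute, so the smallest enclosing circle is the circumcircle.
Circumcentre = (-2.5, -2.9), r² = 10.66.
Centre = (-2.5, -2.9).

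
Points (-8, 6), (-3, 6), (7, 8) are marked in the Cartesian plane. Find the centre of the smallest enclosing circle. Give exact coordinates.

(-0.5, 7)

Call the three points A, B, C in the order given.
Side lengths²: AB² = 25, AC² = 229, BC² = 104.
Since AC² = 229 ≥ 104 + 25 = 129, the angle opposite AC is not acute, so the smallest enclosing circle has AC as diameter.
Centre = midpoint of AC = (-0.5, 7), r² = 229/4 = 57.25.
Centre = (-0.5, 7).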